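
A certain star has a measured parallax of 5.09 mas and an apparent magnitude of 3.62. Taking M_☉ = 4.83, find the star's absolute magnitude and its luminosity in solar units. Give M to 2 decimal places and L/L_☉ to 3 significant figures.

M ≈ -2.85; L/L_☉ ≈ 1180

d = 1/p = 1000/5.09 mas = 196.5 pc
M = m − 5 log₁₀ d + 5 = 3.62 − 5·2.2933 + 5 = -2.846
M − M_☉ = -2.846 − 4.83 = -7.676
L/L_☉ = 10^(−0.4 × -7.676) = 1176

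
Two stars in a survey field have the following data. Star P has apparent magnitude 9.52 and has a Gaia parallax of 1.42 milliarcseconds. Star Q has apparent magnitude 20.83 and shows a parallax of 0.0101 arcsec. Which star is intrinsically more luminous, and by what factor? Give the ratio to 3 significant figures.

Star P is more luminous, by a factor of 1.69×10^6.

Star P: p = 1.42 mas = 1.42×10^-3″ → d = 1/p = 704.2 pc
Star P: M = m − 5 log₁₀ d + 5 = 9.52 − 5·2.8477 + 5 = 0.281
Star Q: d = 1/p = 1/0.0101″ = 99.01 pc
Star Q: M = m − 5 log₁₀ d + 5 = 20.83 − 5·1.9957 + 5 = 15.852
ΔM = M_P − M_Q = 0.281 − (15.852) = -15.570; smaller M is more luminous → Star P.
L ratio = 10^(0.4 |ΔM|) = 10^6.228 = 1.691×10^6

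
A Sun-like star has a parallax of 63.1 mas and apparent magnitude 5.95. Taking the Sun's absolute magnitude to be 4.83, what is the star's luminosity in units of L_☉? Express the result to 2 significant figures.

d = 1/p = 1000/63.1 mas = 15.85 pc
M = m − 5 log₁₀ d + 5 = 5.95 − 5·1.2000 + 5 = 4.950
M − M_☉ = 4.950 − 4.83 = 0.120
L/L_☉ = 10^(−0.4 × 0.120) = 0.8952

L/L_☉ ≈ 0.90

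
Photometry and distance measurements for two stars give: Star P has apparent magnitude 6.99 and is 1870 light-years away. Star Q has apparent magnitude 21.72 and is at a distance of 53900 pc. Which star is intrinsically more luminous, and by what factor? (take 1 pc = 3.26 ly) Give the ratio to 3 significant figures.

Star P is more luminous, by a factor of 88.3.

Star P: d = 1870 ly / 3.26 = 573.6 pc
Star P: M = m − 5 log₁₀ d + 5 = 6.99 − 5·2.7586 + 5 = -1.803
Star Q: M = m − 5 log₁₀ d + 5 = 21.72 − 5·4.7316 + 5 = 3.062
ΔM = M_P − M_Q = -1.803 − (3.062) = -4.865; smaller M is more luminous → Star P.
L ratio = 10^(0.4 |ΔM|) = 10^1.946 = 88.32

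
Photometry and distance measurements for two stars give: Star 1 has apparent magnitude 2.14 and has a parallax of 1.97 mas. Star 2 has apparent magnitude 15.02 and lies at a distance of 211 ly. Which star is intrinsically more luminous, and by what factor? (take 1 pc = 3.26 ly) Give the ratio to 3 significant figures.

Star 1: p = 1.97 mas = 1.97×10^-3″ → d = 1/p = 507.6 pc
Star 1: M = m − 5 log₁₀ d + 5 = 2.14 − 5·2.7055 + 5 = -6.388
Star 2: d = 211 ly / 3.26 = 64.72 pc
Star 2: M = m − 5 log₁₀ d + 5 = 15.02 − 5·1.8111 + 5 = 10.965
ΔM = M_1 − M_2 = -6.388 − (10.965) = -17.352; smaller M is more luminous → Star 1.
L ratio = 10^(0.4 |ΔM|) = 10^6.941 = 8.728×10^6

Star 1 is more luminous, by a factor of 8.73×10^6.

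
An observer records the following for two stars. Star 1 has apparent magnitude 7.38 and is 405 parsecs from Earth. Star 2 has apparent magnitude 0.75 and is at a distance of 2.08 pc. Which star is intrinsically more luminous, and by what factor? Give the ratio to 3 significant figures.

Star 1 is more luminous, by a factor of 84.5.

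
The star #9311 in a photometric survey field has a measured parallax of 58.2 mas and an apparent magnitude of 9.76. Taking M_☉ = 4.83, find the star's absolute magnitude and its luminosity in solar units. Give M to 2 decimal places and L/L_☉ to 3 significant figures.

M ≈ 8.58; L/L_☉ ≈ 0.0315

d = 1/p = 1000/58.2 mas = 17.18 pc
M = m − 5 log₁₀ d + 5 = 9.76 − 5·1.2351 + 5 = 8.585
M − M_☉ = 8.585 − 4.83 = 3.755
L/L_☉ = 10^(−0.4 × 3.755) = 0.03149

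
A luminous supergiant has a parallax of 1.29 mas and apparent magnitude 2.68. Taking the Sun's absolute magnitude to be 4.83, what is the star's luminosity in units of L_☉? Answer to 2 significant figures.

d = 1/p = 1000/1.29 mas = 775.2 pc
M = m − 5 log₁₀ d + 5 = 2.68 − 5·2.8894 + 5 = -6.767
M − M_☉ = -6.767 − 4.83 = -11.597
L/L_☉ = 10^(−0.4 × -11.597) = 43530

L/L_☉ ≈ 44000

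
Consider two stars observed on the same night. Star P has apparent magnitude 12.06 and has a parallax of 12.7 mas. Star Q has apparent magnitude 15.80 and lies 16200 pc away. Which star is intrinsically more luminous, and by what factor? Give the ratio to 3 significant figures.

Star P: p = 12.7 mas = 0.0127″ → d = 1/p = 78.74 pc
Star P: M = m − 5 log₁₀ d + 5 = 12.06 − 5·1.8962 + 5 = 7.579
Star Q: M = m − 5 log₁₀ d + 5 = 15.80 − 5·4.2095 + 5 = -0.248
ΔM = M_P − M_Q = 7.579 − (-0.248) = 7.827; smaller M is more luminous → Star Q.
L ratio = 10^(0.4 |ΔM|) = 10^3.131 = 1351

Star Q is more luminous, by a factor of 1350.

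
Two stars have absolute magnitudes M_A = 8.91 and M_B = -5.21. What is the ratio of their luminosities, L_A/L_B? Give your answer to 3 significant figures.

L_A/L_B ≈ 2.25×10^-6

ΔM = M_A − M_B = 14.12
L_A/L_B = 10^(−0.4 ΔM) = 10^-5.648 = 2.249×10^-6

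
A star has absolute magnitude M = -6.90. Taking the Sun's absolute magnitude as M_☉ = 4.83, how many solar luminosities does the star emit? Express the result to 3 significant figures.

L/L_☉ ≈ 49200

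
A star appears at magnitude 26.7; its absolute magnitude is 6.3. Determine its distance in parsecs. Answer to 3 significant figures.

μ = m − M = 20.400
m − M = 5 log₁₀ d − 5
log₁₀ d = (m − M)/5 + 1 = 5.0800
d = 10^5.0800 = 120200 pc

d ≈ 120000 pc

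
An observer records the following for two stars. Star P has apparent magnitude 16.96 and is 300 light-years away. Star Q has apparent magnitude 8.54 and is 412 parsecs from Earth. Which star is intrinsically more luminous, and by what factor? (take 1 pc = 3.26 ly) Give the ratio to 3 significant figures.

Star Q is more luminous, by a factor of 46800.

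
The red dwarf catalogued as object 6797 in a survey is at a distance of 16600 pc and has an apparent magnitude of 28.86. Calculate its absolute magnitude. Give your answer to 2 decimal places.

5 log₁₀(d/10 pc) = 5 log₁₀(16600) − 5 = 16.101
M = m − 5 log₁₀(d/10) = 28.86 − 16.101 = 12.759

M ≈ 12.76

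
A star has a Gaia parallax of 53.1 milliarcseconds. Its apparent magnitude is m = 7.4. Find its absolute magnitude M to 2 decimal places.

M ≈ 6.03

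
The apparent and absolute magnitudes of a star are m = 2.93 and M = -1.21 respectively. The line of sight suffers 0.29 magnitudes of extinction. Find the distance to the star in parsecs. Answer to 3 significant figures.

m − M = 5 log₁₀(d/10 pc) + A  ⇒  2.93 − (-1.21) − 0.29 = 5 log₁₀(d/10)
3.850 = 5 log₁₀(d/10)
log₁₀ d = (m − M − A)/5 + 1 = 1.7700
d = 10^1.7700 = 58.88 pc

d ≈ 58.9 pc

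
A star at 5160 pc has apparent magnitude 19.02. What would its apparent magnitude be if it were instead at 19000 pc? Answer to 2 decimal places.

m ≈ 21.85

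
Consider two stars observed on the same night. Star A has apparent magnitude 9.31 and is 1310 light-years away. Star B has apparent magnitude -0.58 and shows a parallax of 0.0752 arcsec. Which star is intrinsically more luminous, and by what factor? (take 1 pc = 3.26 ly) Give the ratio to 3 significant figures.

Star A: d = 1310 ly / 3.26 = 401.8 pc
Star A: M = m − 5 log₁₀ d + 5 = 9.31 − 5·2.6041 + 5 = 1.290
Star B: d = 1/p = 1/0.0752″ = 13.30 pc
Star B: M = m − 5 log₁₀ d + 5 = -0.58 − 5·1.1238 + 5 = -1.199
ΔM = M_A − M_B = 1.290 − (-1.199) = 2.489; smaller M is more luminous → Star B.
L ratio = 10^(0.4 |ΔM|) = 10^0.995 = 9.896

Star B is more luminous, by a factor of 9.90.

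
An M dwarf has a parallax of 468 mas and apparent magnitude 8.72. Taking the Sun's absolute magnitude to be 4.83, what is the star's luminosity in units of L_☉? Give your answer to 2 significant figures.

L/L_☉ ≈ 1.3×10^-3

d = 1/p = 1000/468 mas = 2.137 pc
M = m − 5 log₁₀ d + 5 = 8.72 − 5·0.3298 + 5 = 12.071
M − M_☉ = 12.071 − 4.83 = 7.241
L/L_☉ = 10^(−0.4 × 7.241) = 1.269×10^-3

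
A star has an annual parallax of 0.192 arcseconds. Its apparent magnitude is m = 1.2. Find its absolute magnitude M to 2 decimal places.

d = 1/p = 1/0.192″ = 5.208 pc
5 log₁₀(d/10 pc) = 5 log₁₀(5.208) − 5 = -1.417
M = m − 5 log₁₀(d/10) = 1.2 + 1.417 = 2.617

M ≈ 2.62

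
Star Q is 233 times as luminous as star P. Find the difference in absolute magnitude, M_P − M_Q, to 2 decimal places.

M_P − M_Q ≈ 5.92

Pogson: ΔM = −2.5 log₁₀(ratio) = −2.5 log₁₀(233) = −2.5 × 2.3674 = -5.918
Star Q is brighter so has the smaller magnitude: M_P − M_Q is positive.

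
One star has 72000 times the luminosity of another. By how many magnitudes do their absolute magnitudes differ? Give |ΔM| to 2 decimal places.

|ΔM| ≈ 12.14

Pogson: ΔM = −2.5 log₁₀(ratio) = −2.5 log₁₀(72000) = −2.5 × 4.8573 = -12.143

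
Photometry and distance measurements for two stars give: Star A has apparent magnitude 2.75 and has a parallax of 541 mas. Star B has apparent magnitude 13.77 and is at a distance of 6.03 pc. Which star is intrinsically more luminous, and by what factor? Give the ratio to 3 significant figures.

Star A: p = 541 mas = 0.541″ → d = 1/p = 1.848 pc
Star A: M = m − 5 log₁₀ d + 5 = 2.75 − 5·0.2668 + 5 = 6.416
Star B: M = m − 5 log₁₀ d + 5 = 13.77 − 5·0.7803 + 5 = 14.868
ΔM = M_A − M_B = 6.416 − (14.868) = -8.452; smaller M is more luminous → Star A.
L ratio = 10^(0.4 |ΔM|) = 10^3.381 = 2404

Star A is more luminous, by a factor of 2400.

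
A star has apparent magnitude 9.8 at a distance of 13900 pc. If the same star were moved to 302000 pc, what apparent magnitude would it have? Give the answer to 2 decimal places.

m ≈ 16.48

Flux ∝ 1/d², so Δm = 5 log₁₀(d₂/d₁) = 5 log₁₀(302000/13900) = 6.685
m₂ = m₁ + Δm = 9.8 + (6.685) = 16.485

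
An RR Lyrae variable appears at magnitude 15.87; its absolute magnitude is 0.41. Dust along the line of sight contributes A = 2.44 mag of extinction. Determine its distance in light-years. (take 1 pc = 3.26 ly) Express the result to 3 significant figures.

m − M = 5 log₁₀(d/10 pc) + A  ⇒  15.87 − (0.41) − 2.44 = 5 log₁₀(d/10)
13.020 = 5 log₁₀(d/10)
log₁₀ d = (m − M − A)/5 + 1 = 3.6040
d = 10^3.6040 = 4018 pc
= 13100 ly

d ≈ 13100 ly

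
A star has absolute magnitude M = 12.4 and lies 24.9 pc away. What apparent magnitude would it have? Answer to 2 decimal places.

m = M + 5 log₁₀ d − 5 = 12.4 + 5·1.3962 − 5 = 14.381

m ≈ 14.38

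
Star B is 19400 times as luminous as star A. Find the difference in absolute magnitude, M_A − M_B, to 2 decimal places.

Pogson: ΔM = −2.5 log₁₀(ratio) = −2.5 log₁₀(19400) = −2.5 × 4.2878 = -10.720
Star B is brighter so has the smaller magnitude: M_A − M_B is positive.

M_A − M_B ≈ 10.72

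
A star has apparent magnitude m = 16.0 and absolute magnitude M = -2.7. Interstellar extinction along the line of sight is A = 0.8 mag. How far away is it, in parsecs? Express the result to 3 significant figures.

d ≈ 38000 pc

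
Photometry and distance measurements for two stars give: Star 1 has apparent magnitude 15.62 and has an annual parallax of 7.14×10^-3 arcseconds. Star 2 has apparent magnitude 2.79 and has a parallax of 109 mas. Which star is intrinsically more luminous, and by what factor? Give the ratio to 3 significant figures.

Star 2 is more luminous, by a factor of 581.

Star 1: d = 1/p = 1/7.14×10^-3″ = 140.1 pc
Star 1: M = m − 5 log₁₀ d + 5 = 15.62 − 5·2.1463 + 5 = 9.888
Star 2: p = 109 mas = 0.109″ → d = 1/p = 9.174 pc
Star 2: M = m − 5 log₁₀ d + 5 = 2.79 − 5·0.9626 + 5 = 2.977
ΔM = M_1 − M_2 = 9.888 − (2.977) = 6.911; smaller M is more luminous → Star 2.
L ratio = 10^(0.4 |ΔM|) = 10^2.765 = 581.5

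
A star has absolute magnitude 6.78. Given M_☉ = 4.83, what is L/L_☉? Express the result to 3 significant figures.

L/L_☉ ≈ 0.166

M − M_☉ = 6.78 − 4.83 = 1.950
L/L_☉ = 10^(−0.4 (M − M_☉)) = 10^-0.780 = 0.1660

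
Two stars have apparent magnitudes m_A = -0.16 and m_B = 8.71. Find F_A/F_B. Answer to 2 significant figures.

F_A/F_B ≈ 3500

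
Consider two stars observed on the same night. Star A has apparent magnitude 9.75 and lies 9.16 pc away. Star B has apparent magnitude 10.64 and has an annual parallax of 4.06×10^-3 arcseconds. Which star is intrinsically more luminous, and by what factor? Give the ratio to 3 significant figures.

Star A: M = m − 5 log₁₀ d + 5 = 9.75 − 5·0.9619 + 5 = 9.941
Star B: d = 1/p = 1/4.06×10^-3″ = 246.3 pc
Star B: M = m − 5 log₁₀ d + 5 = 10.64 − 5·2.3915 + 5 = 3.683
ΔM = M_A − M_B = 9.941 − (3.683) = 6.258; smaller M is more luminous → Star B.
L ratio = 10^(0.4 |ΔM|) = 10^2.503 = 318.5

Star B is more luminous, by a factor of 319.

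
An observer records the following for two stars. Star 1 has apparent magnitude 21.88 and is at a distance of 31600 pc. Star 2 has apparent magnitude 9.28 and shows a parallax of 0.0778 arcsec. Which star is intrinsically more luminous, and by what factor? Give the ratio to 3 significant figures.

Star 1: M = m − 5 log₁₀ d + 5 = 21.88 − 5·4.4997 + 5 = 4.382
Star 2: d = 1/p = 1/0.0778″ = 12.85 pc
Star 2: M = m − 5 log₁₀ d + 5 = 9.28 − 5·1.1090 + 5 = 8.735
ΔM = M_1 − M_2 = 4.382 − (8.735) = -4.353; smaller M is more luminous → Star 1.
L ratio = 10^(0.4 |ΔM|) = 10^1.741 = 55.12

Star 1 is more luminous, by a factor of 55.1.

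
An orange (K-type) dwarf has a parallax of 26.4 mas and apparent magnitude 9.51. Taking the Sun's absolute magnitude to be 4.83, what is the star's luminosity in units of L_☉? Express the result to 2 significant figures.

d = 1/p = 1000/26.4 mas = 37.88 pc
M = m − 5 log₁₀ d + 5 = 9.51 − 5·1.5784 + 5 = 6.618
M − M_☉ = 6.618 − 4.83 = 1.788
L/L_☉ = 10^(−0.4 × 1.788) = 0.1927

L/L_☉ ≈ 0.19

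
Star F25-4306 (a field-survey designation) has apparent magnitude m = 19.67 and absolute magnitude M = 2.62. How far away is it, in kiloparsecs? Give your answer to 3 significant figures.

μ = m − M = 17.050
m − M = 5 log₁₀ d − 5
log₁₀ d = (m − M)/5 + 1 = 4.4100
d = 10^4.4100 = 25700 pc
= 25.70 kpc

d ≈ 25.7 kpc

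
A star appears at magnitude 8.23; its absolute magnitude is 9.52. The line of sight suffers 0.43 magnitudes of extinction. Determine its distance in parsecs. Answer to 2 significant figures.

d ≈ 4.5 pc

m − M = 5 log₁₀(d/10 pc) + A  ⇒  8.23 − (9.52) − 0.43 = 5 log₁₀(d/10)
-1.720 = 5 log₁₀(d/10)
log₁₀ d = (m − M − A)/5 + 1 = 0.6560
d = 10^0.6560 = 4.529 pc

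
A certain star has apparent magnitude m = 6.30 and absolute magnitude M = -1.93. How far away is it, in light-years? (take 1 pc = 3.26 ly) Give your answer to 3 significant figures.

d ≈ 1440 ly

Distance modulus: m − M = 6.30 − (-1.93) = 8.230
m − M = 5 log₁₀ d − 5
log₁₀ d = (m − M)/5 + 1 = 2.6460
d = 10^2.6460 = 442.6 pc
= 1443 ly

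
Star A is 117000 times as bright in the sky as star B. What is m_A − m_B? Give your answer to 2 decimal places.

m_A − m_B ≈ -12.67

Pogson: Δm = −2.5 log₁₀(ratio) = −2.5 log₁₀(117000) = −2.5 × 5.0682 = -12.670
Star A is brighter, so it has the smaller magnitude: the difference is negative.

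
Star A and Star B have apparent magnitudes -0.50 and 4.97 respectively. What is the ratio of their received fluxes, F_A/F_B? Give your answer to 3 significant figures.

F_A/F_B ≈ 154

Magnitude difference = -5.47
Flux ratio = 10^(−0.4 Δm) = 10^(−0.4 × -5.47) = 10^2.188 = 154.2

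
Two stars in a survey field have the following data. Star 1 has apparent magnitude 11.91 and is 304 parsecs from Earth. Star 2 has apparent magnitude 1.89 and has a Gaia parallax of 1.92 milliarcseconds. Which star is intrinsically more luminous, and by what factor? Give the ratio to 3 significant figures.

Star 2 is more luminous, by a factor of 29900.

Star 1: M = m − 5 log₁₀ d + 5 = 11.91 − 5·2.4829 + 5 = 4.496
Star 2: p = 1.92 mas = 1.92×10^-3″ → d = 1/p = 520.8 pc
Star 2: M = m − 5 log₁₀ d + 5 = 1.89 − 5·2.7167 + 5 = -6.693
ΔM = M_1 − M_2 = 4.496 − (-6.693) = 11.189; smaller M is more luminous → Star 2.
L ratio = 10^(0.4 |ΔM|) = 10^4.476 = 29900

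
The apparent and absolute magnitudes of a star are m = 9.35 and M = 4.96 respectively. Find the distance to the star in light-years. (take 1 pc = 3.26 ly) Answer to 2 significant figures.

d ≈ 250 ly

Distance modulus: m − M = 9.35 − (4.96) = 4.390
m − M = 5 log₁₀ d − 5
log₁₀ d = (m − M)/5 + 1 = 1.8780
d = 10^1.8780 = 75.51 pc
= 246.2 ly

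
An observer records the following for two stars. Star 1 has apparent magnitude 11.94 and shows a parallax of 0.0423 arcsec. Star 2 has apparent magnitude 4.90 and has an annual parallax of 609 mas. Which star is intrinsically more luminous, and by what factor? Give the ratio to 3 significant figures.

Star 1: d = 1/p = 1/0.0423″ = 23.64 pc
Star 1: M = m − 5 log₁₀ d + 5 = 11.94 − 5·1.3737 + 5 = 10.072
Star 2: p = 609 mas = 0.609″ → d = 1/p = 1.642 pc
Star 2: M = m − 5 log₁₀ d + 5 = 4.90 − 5·0.2154 + 5 = 8.823
ΔM = M_1 − M_2 = 10.072 − (8.823) = 1.249; smaller M is more luminous → Star 2.
L ratio = 10^(0.4 |ΔM|) = 10^0.499 = 3.158

Star 2 is more luminous, by a factor of 3.16.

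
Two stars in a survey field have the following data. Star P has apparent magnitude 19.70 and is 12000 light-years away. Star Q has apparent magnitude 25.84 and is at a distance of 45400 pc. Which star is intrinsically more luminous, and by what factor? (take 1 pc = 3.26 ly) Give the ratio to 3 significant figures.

Star P: d = 12000 ly / 3.26 = 3681 pc
Star P: M = m − 5 log₁₀ d + 5 = 19.70 − 5·3.5660 + 5 = 6.870
Star Q: M = m − 5 log₁₀ d + 5 = 25.84 − 5·4.6571 + 5 = 7.555
ΔM = M_P − M_Q = 6.870 − (7.555) = -0.685; smaller M is more luminous → Star P.
L ratio = 10^(0.4 |ΔM|) = 10^0.274 = 1.879

Star P is more luminous, by a factor of 1.88.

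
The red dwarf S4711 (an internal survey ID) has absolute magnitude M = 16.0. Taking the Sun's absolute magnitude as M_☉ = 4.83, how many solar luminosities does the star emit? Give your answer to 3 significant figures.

M − M_☉ = 16.0 − 4.83 = 11.170
L/L_☉ = 10^(−0.4 (M − M_☉)) = 10^-4.468 = 3.404×10^-5

L/L_☉ ≈ 3.40×10^-5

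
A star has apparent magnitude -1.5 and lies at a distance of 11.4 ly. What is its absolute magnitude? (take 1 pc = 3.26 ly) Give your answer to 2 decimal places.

M ≈ 0.78

d = 11.4 ly / 3.26 = 3.497 pc
5 log₁₀(d/10 pc) = 5 log₁₀(3.497) − 5 = -2.282
M = m − 5 log₁₀(d/10) = -1.5 + 2.282 = 0.782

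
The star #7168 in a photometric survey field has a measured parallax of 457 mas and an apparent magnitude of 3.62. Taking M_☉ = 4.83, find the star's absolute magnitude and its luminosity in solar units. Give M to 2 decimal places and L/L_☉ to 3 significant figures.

d = 1/p = 1000/457 mas = 2.188 pc
M = m − 5 log₁₀ d + 5 = 3.62 − 5·0.3401 + 5 = 6.920
M − M_☉ = 6.920 − 4.83 = 2.090
L/L_☉ = 10^(−0.4 × 2.090) = 0.1459

M ≈ 6.92; L/L_☉ ≈ 0.146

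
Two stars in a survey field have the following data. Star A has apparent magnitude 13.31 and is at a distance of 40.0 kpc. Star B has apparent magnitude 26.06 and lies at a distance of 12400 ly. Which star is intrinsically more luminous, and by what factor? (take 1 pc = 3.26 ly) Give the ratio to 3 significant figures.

Star A is more luminous, by a factor of 1.39×10^7.

Star A: d = 40.0 kpc = 40000 pc
Star A: M = m − 5 log₁₀ d + 5 = 13.31 − 5·4.6021 + 5 = -4.700
Star B: d = 12400 ly / 3.26 = 3804 pc
Star B: M = m − 5 log₁₀ d + 5 = 26.06 − 5·3.5802 + 5 = 13.159
ΔM = M_A − M_B = -4.700 − (13.159) = -17.859; smaller M is more luminous → Star A.
L ratio = 10^(0.4 |ΔM|) = 10^7.144 = 1.392×10^7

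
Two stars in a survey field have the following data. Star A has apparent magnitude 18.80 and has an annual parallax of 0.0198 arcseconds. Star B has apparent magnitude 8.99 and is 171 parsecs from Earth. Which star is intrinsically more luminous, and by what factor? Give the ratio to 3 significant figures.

Star A: d = 1/p = 1/0.0198″ = 50.51 pc
Star A: M = m − 5 log₁₀ d + 5 = 18.80 − 5·1.7033 + 5 = 15.283
Star B: M = m − 5 log₁₀ d + 5 = 8.99 − 5·2.2330 + 5 = 2.825
ΔM = M_A − M_B = 15.283 − (2.825) = 12.458; smaller M is more luminous → Star B.
L ratio = 10^(0.4 |ΔM|) = 10^4.983 = 96230

Star B is more luminous, by a factor of 96200.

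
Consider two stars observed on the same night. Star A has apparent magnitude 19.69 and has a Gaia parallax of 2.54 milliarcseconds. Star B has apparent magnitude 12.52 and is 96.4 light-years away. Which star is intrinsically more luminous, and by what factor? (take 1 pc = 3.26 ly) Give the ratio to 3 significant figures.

Star B is more luminous, by a factor of 4.16.

Star A: p = 2.54 mas = 2.54×10^-3″ → d = 1/p = 393.7 pc
Star A: M = m − 5 log₁₀ d + 5 = 19.69 − 5·2.5952 + 5 = 11.714
Star B: d = 96.4 ly / 3.26 = 29.57 pc
Star B: M = m − 5 log₁₀ d + 5 = 12.52 − 5·1.4709 + 5 = 10.166
ΔM = M_A − M_B = 11.714 − (10.166) = 1.548; smaller M is more luminous → Star B.
L ratio = 10^(0.4 |ΔM|) = 10^0.619 = 4.163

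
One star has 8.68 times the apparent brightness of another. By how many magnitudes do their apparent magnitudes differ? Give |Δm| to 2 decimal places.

|Δm| ≈ 2.35

Pogson: Δm = −2.5 log₁₀(ratio) = −2.5 log₁₀(8.68) = −2.5 × 0.9385 = -2.346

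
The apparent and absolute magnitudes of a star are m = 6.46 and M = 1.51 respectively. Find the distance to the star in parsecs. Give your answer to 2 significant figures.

Distance modulus: m − M = 6.46 − (1.51) = 4.950
m − M = 5 log₁₀ d − 5
log₁₀ d = (m − M)/5 + 1 = 1.9900
d = 10^1.9900 = 97.72 pc

d ≈ 98 pc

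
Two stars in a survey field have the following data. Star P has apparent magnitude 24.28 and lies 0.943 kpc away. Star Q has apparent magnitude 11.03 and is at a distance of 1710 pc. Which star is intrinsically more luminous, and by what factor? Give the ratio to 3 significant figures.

Star Q is more luminous, by a factor of 656000.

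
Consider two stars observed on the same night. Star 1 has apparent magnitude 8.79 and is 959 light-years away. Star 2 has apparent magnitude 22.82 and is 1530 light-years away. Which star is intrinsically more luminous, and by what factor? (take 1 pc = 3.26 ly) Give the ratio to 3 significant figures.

Star 1 is more luminous, by a factor of 161000.

Star 1: d = 959 ly / 3.26 = 294.2 pc
Star 1: M = m − 5 log₁₀ d + 5 = 8.79 − 5·2.4686 + 5 = 1.447
Star 2: d = 1530 ly / 3.26 = 469.3 pc
Star 2: M = m − 5 log₁₀ d + 5 = 22.82 − 5·2.6715 + 5 = 14.463
ΔM = M_1 − M_2 = 1.447 − (14.463) = -13.016; smaller M is more luminous → Star 1.
L ratio = 10^(0.4 |ΔM|) = 10^5.206 = 160800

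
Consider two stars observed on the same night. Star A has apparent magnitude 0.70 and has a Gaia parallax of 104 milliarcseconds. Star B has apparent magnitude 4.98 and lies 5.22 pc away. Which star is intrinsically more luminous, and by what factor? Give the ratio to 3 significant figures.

Star A is more luminous, by a factor of 175.

Star A: p = 104 mas = 0.104″ → d = 1/p = 9.615 pc
Star A: M = m − 5 log₁₀ d + 5 = 0.70 − 5·0.9830 + 5 = 0.785
Star B: M = m − 5 log₁₀ d + 5 = 4.98 − 5·0.7177 + 5 = 6.392
ΔM = M_A − M_B = 0.785 − (6.392) = -5.606; smaller M is more luminous → Star A.
L ratio = 10^(0.4 |ΔM|) = 10^2.243 = 174.8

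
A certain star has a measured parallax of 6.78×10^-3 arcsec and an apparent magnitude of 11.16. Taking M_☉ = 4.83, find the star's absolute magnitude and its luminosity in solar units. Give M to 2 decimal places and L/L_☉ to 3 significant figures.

d = 1/p = 1/6.78×10^-3″ = 147.5 pc
M = m − 5 log₁₀ d + 5 = 11.16 − 5·2.1688 + 5 = 5.316
M − M_☉ = 5.316 − 4.83 = 0.486
L/L_☉ = 10^(−0.4 × 0.486) = 0.6391

M ≈ 5.32; L/L_☉ ≈ 0.639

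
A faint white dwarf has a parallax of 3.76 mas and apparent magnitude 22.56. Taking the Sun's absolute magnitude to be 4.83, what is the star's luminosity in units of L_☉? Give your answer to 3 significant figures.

L/L_☉ ≈ 5.72×10^-5

d = 1/p = 1000/3.76 mas = 266.0 pc
M = m − 5 log₁₀ d + 5 = 22.56 − 5·2.4248 + 5 = 15.436
M − M_☉ = 15.436 − 4.83 = 10.606
L/L_☉ = 10^(−0.4 × 10.606) = 5.723×10^-5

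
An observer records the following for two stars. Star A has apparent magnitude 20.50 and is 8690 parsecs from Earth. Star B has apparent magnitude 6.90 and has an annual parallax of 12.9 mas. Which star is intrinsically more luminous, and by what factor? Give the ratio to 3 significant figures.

Star B is more luminous, by a factor of 21.9.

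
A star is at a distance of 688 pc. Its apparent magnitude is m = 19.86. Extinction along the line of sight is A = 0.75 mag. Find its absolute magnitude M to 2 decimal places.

5 log₁₀(d/10 pc) = 5 log₁₀(688.0) − 5 = 9.188
M = m − 5 log₁₀(d/10) − A = 19.86 − 9.188 − 0.75 = 9.922

M ≈ 9.92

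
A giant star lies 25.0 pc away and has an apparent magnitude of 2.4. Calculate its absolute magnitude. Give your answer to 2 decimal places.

M ≈ 0.41

5 log₁₀(d/10 pc) = 5 log₁₀(25.00) − 5 = 1.990
M = m − 5 log₁₀(d/10) = 2.4 − 1.990 = 0.410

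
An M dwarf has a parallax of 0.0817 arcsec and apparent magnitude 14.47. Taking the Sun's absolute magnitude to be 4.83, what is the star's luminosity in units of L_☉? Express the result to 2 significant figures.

d = 1/p = 1/0.0817″ = 12.24 pc
M = m − 5 log₁₀ d + 5 = 14.47 − 5·1.0878 + 5 = 14.031
M − M_☉ = 14.031 − 4.83 = 9.201
L/L_☉ = 10^(−0.4 × 9.201) = 2.087×10^-4

L/L_☉ ≈ 2.1×10^-4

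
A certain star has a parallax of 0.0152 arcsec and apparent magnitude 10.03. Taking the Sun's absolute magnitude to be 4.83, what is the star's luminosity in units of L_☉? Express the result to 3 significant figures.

d = 1/p = 1/0.0152″ = 65.79 pc
M = m − 5 log₁₀ d + 5 = 10.03 − 5·1.8182 + 5 = 5.939
M − M_☉ = 5.939 − 4.83 = 1.109
L/L_☉ = 10^(−0.4 × 1.109) = 0.3600

L/L_☉ ≈ 0.360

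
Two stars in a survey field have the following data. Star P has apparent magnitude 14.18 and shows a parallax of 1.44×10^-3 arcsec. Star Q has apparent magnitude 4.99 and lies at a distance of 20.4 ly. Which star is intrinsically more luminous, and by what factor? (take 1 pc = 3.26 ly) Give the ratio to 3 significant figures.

Star P is more luminous, by a factor of 2.60.

Star P: d = 1/p = 1/1.44×10^-3″ = 694.4 pc
Star P: M = m − 5 log₁₀ d + 5 = 14.18 − 5·2.8416 + 5 = 4.972
Star Q: d = 20.4 ly / 3.26 = 6.258 pc
Star Q: M = m − 5 log₁₀ d + 5 = 4.99 − 5·0.7964 + 5 = 6.008
ΔM = M_P − M_Q = 4.972 − (6.008) = -1.036; smaller M is more luminous → Star P.
L ratio = 10^(0.4 |ΔM|) = 10^0.414 = 2.597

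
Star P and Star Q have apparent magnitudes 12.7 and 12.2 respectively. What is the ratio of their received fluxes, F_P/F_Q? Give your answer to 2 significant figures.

F_P/F_Q ≈ 0.63

Magnitude difference = 0.5
Flux ratio = 10^(−0.4 Δm) = 10^(−0.4 × 0.5) = 10^-0.200 = 0.6310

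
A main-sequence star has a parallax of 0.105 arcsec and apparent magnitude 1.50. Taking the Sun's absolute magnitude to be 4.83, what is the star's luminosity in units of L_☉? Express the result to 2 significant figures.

d = 1/p = 1/0.105″ = 9.524 pc
M = m − 5 log₁₀ d + 5 = 1.50 − 5·0.9788 + 5 = 1.606
M − M_☉ = 1.606 − 4.83 = -3.224
L/L_☉ = 10^(−0.4 × -3.224) = 19.48

L/L_☉ ≈ 19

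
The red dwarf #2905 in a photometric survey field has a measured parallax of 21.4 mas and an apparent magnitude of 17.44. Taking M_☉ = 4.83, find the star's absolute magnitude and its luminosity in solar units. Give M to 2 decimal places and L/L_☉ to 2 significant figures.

d = 1/p = 1000/21.4 mas = 46.73 pc
M = m − 5 log₁₀ d + 5 = 17.44 − 5·1.6696 + 5 = 14.092
M − M_☉ = 14.092 − 4.83 = 9.262
L/L_☉ = 10^(−0.4 × 9.262) = 1.973×10^-4

M ≈ 14.09; L/L_☉ ≈ 2.0×10^-4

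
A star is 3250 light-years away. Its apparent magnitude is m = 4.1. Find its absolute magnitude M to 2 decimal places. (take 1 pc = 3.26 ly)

M ≈ -5.89

d = 3250 ly / 3.26 = 996.9 pc
5 log₁₀(d/10 pc) = 5 log₁₀(996.9) − 5 = 9.993
M = m − 5 log₁₀(d/10) = 4.1 − 9.993 = -5.893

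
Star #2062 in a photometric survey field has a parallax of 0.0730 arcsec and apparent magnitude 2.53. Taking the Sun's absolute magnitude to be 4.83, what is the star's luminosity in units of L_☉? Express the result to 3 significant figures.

d = 1/p = 1/0.0730″ = 13.70 pc
M = m − 5 log₁₀ d + 5 = 2.53 − 5·1.1367 + 5 = 1.847
M − M_☉ = 1.847 − 4.83 = -2.983
L/L_☉ = 10^(−0.4 × -2.983) = 15.61

L/L_☉ ≈ 15.6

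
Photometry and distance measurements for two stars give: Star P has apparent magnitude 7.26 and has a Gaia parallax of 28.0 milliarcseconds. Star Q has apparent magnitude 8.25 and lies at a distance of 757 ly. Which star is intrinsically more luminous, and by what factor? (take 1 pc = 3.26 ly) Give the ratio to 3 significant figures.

Star P: p = 28.0 mas = 0.0280″ → d = 1/p = 35.71 pc
Star P: M = m − 5 log₁₀ d + 5 = 7.26 − 5·1.5528 + 5 = 4.496
Star Q: d = 757 ly / 3.26 = 232.2 pc
Star Q: M = m − 5 log₁₀ d + 5 = 8.25 − 5·2.3659 + 5 = 1.421
ΔM = M_P − M_Q = 4.496 − (1.421) = 3.075; smaller M is more luminous → Star Q.
L ratio = 10^(0.4 |ΔM|) = 10^1.230 = 16.99

Star Q is more luminous, by a factor of 17.0.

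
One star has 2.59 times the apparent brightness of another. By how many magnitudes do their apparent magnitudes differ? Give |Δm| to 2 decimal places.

Pogson: Δm = −2.5 log₁₀(ratio) = −2.5 log₁₀(2.59) = −2.5 × 0.4133 = -1.033

|Δm| ≈ 1.03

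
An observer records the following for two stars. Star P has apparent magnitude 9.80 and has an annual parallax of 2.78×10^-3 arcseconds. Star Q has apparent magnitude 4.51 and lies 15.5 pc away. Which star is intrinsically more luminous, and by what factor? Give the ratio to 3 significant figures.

Star P: d = 1/p = 1/2.78×10^-3″ = 359.7 pc
Star P: M = m − 5 log₁₀ d + 5 = 9.80 − 5·2.5560 + 5 = 2.020
Star Q: M = m − 5 log₁₀ d + 5 = 4.51 − 5·1.1903 + 5 = 3.558
ΔM = M_P − M_Q = 2.020 − (3.558) = -1.538; smaller M is more luminous → Star P.
L ratio = 10^(0.4 |ΔM|) = 10^0.615 = 4.123

Star P is more luminous, by a factor of 4.12.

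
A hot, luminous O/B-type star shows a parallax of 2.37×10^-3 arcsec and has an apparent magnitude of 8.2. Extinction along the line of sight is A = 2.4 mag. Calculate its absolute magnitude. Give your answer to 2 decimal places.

M ≈ -2.33

d = 1/p = 1/2.37×10^-3″ = 421.9 pc
5 log₁₀(d/10 pc) = 5 log₁₀(421.9) − 5 = 8.126
M = m − 5 log₁₀(d/10) − A = 8.2 − 8.126 − 2.4 = -2.326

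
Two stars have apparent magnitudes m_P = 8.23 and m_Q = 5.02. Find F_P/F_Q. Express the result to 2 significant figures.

F_P/F_Q ≈ 0.052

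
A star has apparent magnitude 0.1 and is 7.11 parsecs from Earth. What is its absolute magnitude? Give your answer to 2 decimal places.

5 log₁₀(d/10 pc) = 5 log₁₀(7.110) − 5 = -0.741
M = m − 5 log₁₀(d/10) = 0.1 + 0.741 = 0.841

M ≈ 0.84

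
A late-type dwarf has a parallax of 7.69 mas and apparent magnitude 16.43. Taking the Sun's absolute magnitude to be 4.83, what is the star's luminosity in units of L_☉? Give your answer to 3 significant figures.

d = 1/p = 1000/7.69 mas = 130.0 pc
M = m − 5 log₁₀ d + 5 = 16.43 − 5·2.1141 + 5 = 10.860
M − M_☉ = 10.860 − 4.83 = 6.030
L/L_☉ = 10^(−0.4 × 6.030) = 3.874×10^-3

L/L_☉ ≈ 3.87×10^-3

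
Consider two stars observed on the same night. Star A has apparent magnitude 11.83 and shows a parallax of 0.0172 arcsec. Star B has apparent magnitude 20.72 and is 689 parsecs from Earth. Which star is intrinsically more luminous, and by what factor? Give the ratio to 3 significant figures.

Star A: d = 1/p = 1/0.0172″ = 58.14 pc
Star A: M = m − 5 log₁₀ d + 5 = 11.83 − 5·1.7645 + 5 = 8.008
Star B: M = m − 5 log₁₀ d + 5 = 20.72 − 5·2.8382 + 5 = 11.529
ΔM = M_A − M_B = 8.008 − (11.529) = -3.521; smaller M is more luminous → Star A.
L ratio = 10^(0.4 |ΔM|) = 10^1.409 = 25.62

Star A is more luminous, by a factor of 25.6.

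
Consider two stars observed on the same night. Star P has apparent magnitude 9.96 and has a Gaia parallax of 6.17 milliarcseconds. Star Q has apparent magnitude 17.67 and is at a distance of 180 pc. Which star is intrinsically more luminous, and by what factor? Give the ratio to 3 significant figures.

Star P: p = 6.17 mas = 6.17×10^-3″ → d = 1/p = 162.1 pc
Star P: M = m − 5 log₁₀ d + 5 = 9.96 − 5·2.2097 + 5 = 3.911
Star Q: M = m − 5 log₁₀ d + 5 = 17.67 − 5·2.2553 + 5 = 11.394
ΔM = M_P − M_Q = 3.911 − (11.394) = -7.482; smaller M is more luminous → Star P.
L ratio = 10^(0.4 |ΔM|) = 10^2.993 = 983.7

Star P is more luminous, by a factor of 984.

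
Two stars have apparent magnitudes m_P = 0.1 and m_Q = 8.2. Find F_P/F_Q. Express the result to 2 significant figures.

F_P/F_Q ≈ 1700

Magnitude difference = -8.1
Flux ratio = 10^(−0.4 Δm) = 10^(−0.4 × -8.1) = 10^3.240 = 1738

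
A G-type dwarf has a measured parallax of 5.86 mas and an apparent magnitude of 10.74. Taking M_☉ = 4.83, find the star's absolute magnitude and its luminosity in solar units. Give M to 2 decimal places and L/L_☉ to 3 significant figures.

M ≈ 4.58; L/L_☉ ≈ 1.26

d = 1/p = 1000/5.86 mas = 170.6 pc
M = m − 5 log₁₀ d + 5 = 10.74 − 5·2.2321 + 5 = 4.579
M − M_☉ = 4.579 − 4.83 = -0.251
L/L_☉ = 10^(−0.4 × -0.251) = 1.260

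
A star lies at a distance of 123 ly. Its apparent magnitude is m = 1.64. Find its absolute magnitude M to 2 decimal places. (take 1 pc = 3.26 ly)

d = 123 ly / 3.26 = 37.73 pc
5 log₁₀(d/10 pc) = 5 log₁₀(37.73) − 5 = 2.883
M = m − 5 log₁₀(d/10) = 1.64 − 2.883 = -1.243

M ≈ -1.24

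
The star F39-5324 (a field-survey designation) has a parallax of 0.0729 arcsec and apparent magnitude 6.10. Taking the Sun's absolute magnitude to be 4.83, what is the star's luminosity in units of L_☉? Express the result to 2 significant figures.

d = 1/p = 1/0.0729″ = 13.72 pc
M = m − 5 log₁₀ d + 5 = 6.10 − 5·1.1373 + 5 = 5.414
M − M_☉ = 5.414 − 4.83 = 0.584
L/L_☉ = 10^(−0.4 × 0.584) = 0.5842

L/L_☉ ≈ 0.58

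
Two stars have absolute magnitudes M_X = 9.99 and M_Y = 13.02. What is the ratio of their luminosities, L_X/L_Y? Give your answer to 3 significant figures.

L_X/L_Y ≈ 16.3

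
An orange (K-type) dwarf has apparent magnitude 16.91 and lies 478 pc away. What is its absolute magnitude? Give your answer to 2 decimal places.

M ≈ 8.51

5 log₁₀(d/10 pc) = 5 log₁₀(478.0) − 5 = 8.397
M = m − 5 log₁₀(d/10) = 16.91 − 8.397 = 8.513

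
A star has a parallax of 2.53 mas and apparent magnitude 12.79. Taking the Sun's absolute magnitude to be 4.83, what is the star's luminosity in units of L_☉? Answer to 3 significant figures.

d = 1/p = 1000/2.53 mas = 395.3 pc
M = m − 5 log₁₀ d + 5 = 12.79 − 5·2.5969 + 5 = 4.806
M − M_☉ = 4.806 − 4.83 = -0.024
L/L_☉ = 10^(−0.4 × -0.024) = 1.023

L/L_☉ ≈ 1.02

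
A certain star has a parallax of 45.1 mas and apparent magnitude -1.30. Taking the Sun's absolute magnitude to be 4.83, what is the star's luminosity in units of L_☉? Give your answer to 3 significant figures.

L/L_☉ ≈ 1390

d = 1/p = 1000/45.1 mas = 22.17 pc
M = m − 5 log₁₀ d + 5 = -1.30 − 5·1.3458 + 5 = -3.029
M − M_☉ = -3.029 − 4.83 = -7.859
L/L_☉ = 10^(−0.4 × -7.859) = 1392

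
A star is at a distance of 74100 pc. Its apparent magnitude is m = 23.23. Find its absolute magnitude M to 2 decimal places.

5 log₁₀(d/10 pc) = 5 log₁₀(74100) − 5 = 19.349
M = m − 5 log₁₀(d/10) = 23.23 − 19.349 = 3.881

M ≈ 3.88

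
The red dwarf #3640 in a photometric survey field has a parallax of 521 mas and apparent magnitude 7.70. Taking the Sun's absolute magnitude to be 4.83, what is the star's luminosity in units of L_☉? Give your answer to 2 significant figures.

L/L_☉ ≈ 2.6×10^-3

d = 1/p = 1000/521 mas = 1.919 pc
M = m − 5 log₁₀ d + 5 = 7.70 − 5·0.2832 + 5 = 11.284
M − M_☉ = 11.284 − 4.83 = 6.454
L/L_☉ = 10^(−0.4 × 6.454) = 2.620×10^-3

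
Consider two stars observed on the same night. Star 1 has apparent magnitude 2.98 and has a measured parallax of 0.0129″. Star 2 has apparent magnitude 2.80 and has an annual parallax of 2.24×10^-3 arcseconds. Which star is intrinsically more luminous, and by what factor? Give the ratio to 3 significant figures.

Star 2 is more luminous, by a factor of 39.1.

Star 1: d = 1/p = 1/0.0129″ = 77.52 pc
Star 1: M = m − 5 log₁₀ d + 5 = 2.98 − 5·1.8894 + 5 = -1.467
Star 2: d = 1/p = 1/2.24×10^-3″ = 446.4 pc
Star 2: M = m − 5 log₁₀ d + 5 = 2.80 − 5·2.6498 + 5 = -5.449
ΔM = M_1 − M_2 = -1.467 − (-5.449) = 3.982; smaller M is more luminous → Star 2.
L ratio = 10^(0.4 |ΔM|) = 10^1.593 = 39.15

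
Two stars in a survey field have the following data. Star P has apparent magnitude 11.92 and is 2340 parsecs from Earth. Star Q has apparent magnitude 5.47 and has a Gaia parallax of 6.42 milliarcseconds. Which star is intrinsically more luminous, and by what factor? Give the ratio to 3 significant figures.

Star Q is more luminous, by a factor of 1.68.

Star P: M = m − 5 log₁₀ d + 5 = 11.92 − 5·3.3692 + 5 = 0.074
Star Q: p = 6.42 mas = 6.42×10^-3″ → d = 1/p = 155.8 pc
Star Q: M = m − 5 log₁₀ d + 5 = 5.47 − 5·2.1925 + 5 = -0.492
ΔM = M_P − M_Q = 0.074 − (-0.492) = 0.566; smaller M is more luminous → Star Q.
L ratio = 10^(0.4 |ΔM|) = 10^0.226 = 1.685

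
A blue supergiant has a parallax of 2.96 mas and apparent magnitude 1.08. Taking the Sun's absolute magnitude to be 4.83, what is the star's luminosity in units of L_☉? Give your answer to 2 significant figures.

d = 1/p = 1000/2.96 mas = 337.8 pc
M = m − 5 log₁₀ d + 5 = 1.08 − 5·2.5287 + 5 = -6.564
M − M_☉ = -6.564 − 4.83 = -11.394
L/L_☉ = 10^(−0.4 × -11.394) = 36090

L/L_☉ ≈ 36000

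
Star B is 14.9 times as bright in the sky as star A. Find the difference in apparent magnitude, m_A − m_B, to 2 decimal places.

Pogson: Δm = −2.5 log₁₀(ratio) = −2.5 log₁₀(14.9) = −2.5 × 1.1732 = -2.933
Star B is brighter so has the smaller magnitude: m_A − m_B is positive.

m_A − m_B ≈ 2.93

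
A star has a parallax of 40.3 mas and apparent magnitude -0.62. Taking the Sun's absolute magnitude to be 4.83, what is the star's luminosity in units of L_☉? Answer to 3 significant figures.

L/L_☉ ≈ 932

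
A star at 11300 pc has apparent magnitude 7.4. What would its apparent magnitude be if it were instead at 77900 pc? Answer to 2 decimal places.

m ≈ 11.59

Flux ∝ 1/d², so Δm = 5 log₁₀(d₂/d₁) = 5 log₁₀(77900/11300) = 4.192
m₂ = m₁ + Δm = 7.4 + (4.192) = 11.592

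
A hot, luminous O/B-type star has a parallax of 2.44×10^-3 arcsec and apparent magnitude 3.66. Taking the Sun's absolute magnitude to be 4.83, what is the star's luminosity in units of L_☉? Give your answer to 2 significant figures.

L/L_☉ ≈ 4900

d = 1/p = 1/2.44×10^-3″ = 409.8 pc
M = m − 5 log₁₀ d + 5 = 3.66 − 5·2.6126 + 5 = -4.403
M − M_☉ = -4.403 − 4.83 = -9.233
L/L_☉ = 10^(−0.4 × -9.233) = 4934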